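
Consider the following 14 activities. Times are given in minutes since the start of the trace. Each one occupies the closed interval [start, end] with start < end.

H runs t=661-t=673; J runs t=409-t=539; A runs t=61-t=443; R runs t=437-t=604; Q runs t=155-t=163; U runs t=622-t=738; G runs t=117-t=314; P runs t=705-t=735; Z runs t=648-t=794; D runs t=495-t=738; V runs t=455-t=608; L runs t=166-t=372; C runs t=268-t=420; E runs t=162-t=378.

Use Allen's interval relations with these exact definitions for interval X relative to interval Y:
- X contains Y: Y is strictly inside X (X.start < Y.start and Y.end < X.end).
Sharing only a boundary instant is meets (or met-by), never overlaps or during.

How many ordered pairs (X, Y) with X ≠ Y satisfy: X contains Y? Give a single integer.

13

Checking all 182 ordered pairs for relation 'contains'; matching pairs in alphabetical order:
(A, C): A contains C ✓
(A, E): A contains E ✓
(A, G): A contains G ✓
(A, L): A contains L ✓
(A, Q): A contains Q ✓
(D, H): D contains H ✓
(D, P): D contains P ✓
(E, L): E contains L ✓
(G, Q): G contains Q ✓
(U, H): U contains H ✓
(U, P): U contains P ✓
(Z, H): Z contains H ✓
(Z, P): Z contains P ✓
Count: 13.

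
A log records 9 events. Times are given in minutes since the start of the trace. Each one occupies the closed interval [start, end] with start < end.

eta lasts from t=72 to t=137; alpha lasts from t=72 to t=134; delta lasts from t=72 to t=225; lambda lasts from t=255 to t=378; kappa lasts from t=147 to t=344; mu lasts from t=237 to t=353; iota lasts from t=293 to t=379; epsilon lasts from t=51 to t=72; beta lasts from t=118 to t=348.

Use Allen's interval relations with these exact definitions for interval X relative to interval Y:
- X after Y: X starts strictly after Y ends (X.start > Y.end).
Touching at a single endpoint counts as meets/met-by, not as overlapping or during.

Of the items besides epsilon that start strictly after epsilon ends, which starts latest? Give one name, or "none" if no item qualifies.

iota

Target epsilon = [t=51, t=72].
alpha [t=72, t=134] → met-by → excluded.
beta [t=118, t=348] → after → candidate.
delta [t=72, t=225] → met-by → excluded.
eta [t=72, t=137] → met-by → excluded.
iota [t=293, t=379] → after → candidate.
kappa [t=147, t=344] → after → candidate.
lambda [t=255, t=378] → after → candidate.
mu [t=237, t=353] → after → candidate.
Among candidates, latest start is t=293 → iota.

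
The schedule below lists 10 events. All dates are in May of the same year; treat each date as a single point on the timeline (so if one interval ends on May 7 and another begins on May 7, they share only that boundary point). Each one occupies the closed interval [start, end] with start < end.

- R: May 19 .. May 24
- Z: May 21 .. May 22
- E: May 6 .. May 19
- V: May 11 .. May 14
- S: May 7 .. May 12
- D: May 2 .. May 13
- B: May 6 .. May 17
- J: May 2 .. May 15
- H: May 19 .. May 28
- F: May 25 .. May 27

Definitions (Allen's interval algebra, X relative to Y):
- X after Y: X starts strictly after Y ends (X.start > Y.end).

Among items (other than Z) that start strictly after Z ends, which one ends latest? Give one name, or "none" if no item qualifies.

F

Target Z = [May 21, May 22].
B [May 6, May 17] → before → excluded.
D [May 2, May 13] → before → excluded.
E [May 6, May 19] → before → excluded.
F [May 25, May 27] → after → candidate.
H [May 19, May 28] → contains → excluded.
J [May 2, May 15] → before → excluded.
R [May 19, May 24] → contains → excluded.
S [May 7, May 12] → before → excluded.
V [May 11, May 14] → before → excluded.
Among candidates, latest end is May 27 → F.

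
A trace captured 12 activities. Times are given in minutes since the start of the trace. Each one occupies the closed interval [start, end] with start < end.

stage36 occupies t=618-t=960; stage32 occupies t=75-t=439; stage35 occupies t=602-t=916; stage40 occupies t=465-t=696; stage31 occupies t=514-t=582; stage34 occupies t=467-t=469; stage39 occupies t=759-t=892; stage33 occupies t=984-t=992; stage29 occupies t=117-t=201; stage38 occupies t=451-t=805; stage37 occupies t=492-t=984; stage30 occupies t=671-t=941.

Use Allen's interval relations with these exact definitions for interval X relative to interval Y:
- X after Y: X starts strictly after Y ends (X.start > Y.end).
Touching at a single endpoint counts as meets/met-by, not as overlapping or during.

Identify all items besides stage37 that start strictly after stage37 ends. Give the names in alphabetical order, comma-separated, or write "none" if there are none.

Target stage37 = [t=492, t=984].
stage29 [t=117, t=201] → before → no.
stage30 [t=671, t=941] → during → no.
stage31 [t=514, t=582] → during → no.
stage32 [t=75, t=439] → before → no.
stage33 [t=984, t=992] → met-by → no.
stage34 [t=467, t=469] → before → no.
stage35 [t=602, t=916] → during → no.
stage36 [t=618, t=960] → during → no.
stage38 [t=451, t=805] → overlaps → no.
stage39 [t=759, t=892] → during → no.
stage40 [t=465, t=696] → overlaps → no.
Result: none.

none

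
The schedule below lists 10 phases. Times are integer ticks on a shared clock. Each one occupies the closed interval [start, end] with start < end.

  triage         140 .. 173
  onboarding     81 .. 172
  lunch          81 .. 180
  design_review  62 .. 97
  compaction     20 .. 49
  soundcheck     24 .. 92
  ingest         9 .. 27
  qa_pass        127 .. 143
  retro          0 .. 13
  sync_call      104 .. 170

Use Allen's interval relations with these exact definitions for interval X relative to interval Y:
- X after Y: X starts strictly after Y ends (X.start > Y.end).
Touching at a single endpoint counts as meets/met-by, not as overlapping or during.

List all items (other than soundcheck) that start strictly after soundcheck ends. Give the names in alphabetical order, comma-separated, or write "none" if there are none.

Target soundcheck = [24, 92].
compaction [20, 49] → overlaps → no.
design_review [62, 97] → overlapped-by → no.
ingest [9, 27] → overlaps → no.
lunch [81, 180] → overlapped-by → no.
onboarding [81, 172] → overlapped-by → no.
qa_pass [127, 143] → after → yes.
retro [0, 13] → before → no.
sync_call [104, 170] → after → yes.
triage [140, 173] → after → yes.
Result: qa_pass, sync_call, triage.

qa_pass, sync_call, triage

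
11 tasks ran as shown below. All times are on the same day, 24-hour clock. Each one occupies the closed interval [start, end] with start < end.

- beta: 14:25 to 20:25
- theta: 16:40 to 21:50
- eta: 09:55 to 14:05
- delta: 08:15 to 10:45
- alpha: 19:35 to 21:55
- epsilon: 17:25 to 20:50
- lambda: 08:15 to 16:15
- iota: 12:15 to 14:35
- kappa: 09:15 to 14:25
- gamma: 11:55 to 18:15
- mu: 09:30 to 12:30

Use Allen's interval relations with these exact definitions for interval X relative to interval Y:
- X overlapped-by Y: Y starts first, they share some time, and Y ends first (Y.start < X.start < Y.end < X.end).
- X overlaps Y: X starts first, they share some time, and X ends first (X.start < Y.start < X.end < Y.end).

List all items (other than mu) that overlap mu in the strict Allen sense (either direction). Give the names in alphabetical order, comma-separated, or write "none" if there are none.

delta, eta, gamma, iota

Target mu = [09:30, 12:30].
alpha [19:35, 21:55] → after → no.
beta [14:25, 20:25] → after → no.
delta [08:15, 10:45] → overlaps → yes.
epsilon [17:25, 20:50] → after → no.
eta [09:55, 14:05] → overlapped-by → yes.
gamma [11:55, 18:15] → overlapped-by → yes.
iota [12:15, 14:35] → overlapped-by → yes.
kappa [09:15, 14:25] → contains → no.
lambda [08:15, 16:15] → contains → no.
theta [16:40, 21:50] → after → no.
Result: delta, eta, gamma, iota.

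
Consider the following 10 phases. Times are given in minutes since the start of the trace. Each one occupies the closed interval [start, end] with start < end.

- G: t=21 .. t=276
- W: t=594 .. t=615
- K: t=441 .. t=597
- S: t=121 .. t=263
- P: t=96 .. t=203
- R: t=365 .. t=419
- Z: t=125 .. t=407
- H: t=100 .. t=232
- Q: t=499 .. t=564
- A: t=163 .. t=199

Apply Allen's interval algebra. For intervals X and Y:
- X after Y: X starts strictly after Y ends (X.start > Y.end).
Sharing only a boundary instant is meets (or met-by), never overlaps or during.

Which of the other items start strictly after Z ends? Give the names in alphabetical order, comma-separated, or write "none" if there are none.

K, Q, W

Target Z = [t=125, t=407].
A [t=163, t=199] → during → no.
G [t=21, t=276] → overlaps → no.
H [t=100, t=232] → overlaps → no.
K [t=441, t=597] → after → yes.
P [t=96, t=203] → overlaps → no.
Q [t=499, t=564] → after → yes.
R [t=365, t=419] → overlapped-by → no.
S [t=121, t=263] → overlaps → no.
W [t=594, t=615] → after → yes.
Result: K, Q, W.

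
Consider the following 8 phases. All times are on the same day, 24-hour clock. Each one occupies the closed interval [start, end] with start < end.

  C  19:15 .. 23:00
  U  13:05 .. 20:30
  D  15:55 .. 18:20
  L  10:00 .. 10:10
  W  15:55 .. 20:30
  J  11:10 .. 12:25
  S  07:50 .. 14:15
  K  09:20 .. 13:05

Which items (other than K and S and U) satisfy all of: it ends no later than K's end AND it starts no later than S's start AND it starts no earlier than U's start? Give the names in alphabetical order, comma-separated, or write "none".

none

Conditions: its end is no later than K's end (X.end <= 13:05) AND its start is no later than S's start (X.start <= 07:50) AND its start is no earlier than U's start (X.start >= 13:05).
C: end 23:00 <= 13:05? ✗; start 19:15 <= 07:50? ✗; start 19:15 >= 13:05? ✓ → no.
D: end 18:20 <= 13:05? ✗; start 15:55 <= 07:50? ✗; start 15:55 >= 13:05? ✓ → no.
J: end 12:25 <= 13:05? ✓; start 11:10 <= 07:50? ✗; start 11:10 >= 13:05? ✗ → no.
L: end 10:10 <= 13:05? ✓; start 10:00 <= 07:50? ✗; start 10:00 >= 13:05? ✗ → no.
W: end 20:30 <= 13:05? ✗; start 15:55 <= 07:50? ✗; start 15:55 >= 13:05? ✓ → no.
Result: none.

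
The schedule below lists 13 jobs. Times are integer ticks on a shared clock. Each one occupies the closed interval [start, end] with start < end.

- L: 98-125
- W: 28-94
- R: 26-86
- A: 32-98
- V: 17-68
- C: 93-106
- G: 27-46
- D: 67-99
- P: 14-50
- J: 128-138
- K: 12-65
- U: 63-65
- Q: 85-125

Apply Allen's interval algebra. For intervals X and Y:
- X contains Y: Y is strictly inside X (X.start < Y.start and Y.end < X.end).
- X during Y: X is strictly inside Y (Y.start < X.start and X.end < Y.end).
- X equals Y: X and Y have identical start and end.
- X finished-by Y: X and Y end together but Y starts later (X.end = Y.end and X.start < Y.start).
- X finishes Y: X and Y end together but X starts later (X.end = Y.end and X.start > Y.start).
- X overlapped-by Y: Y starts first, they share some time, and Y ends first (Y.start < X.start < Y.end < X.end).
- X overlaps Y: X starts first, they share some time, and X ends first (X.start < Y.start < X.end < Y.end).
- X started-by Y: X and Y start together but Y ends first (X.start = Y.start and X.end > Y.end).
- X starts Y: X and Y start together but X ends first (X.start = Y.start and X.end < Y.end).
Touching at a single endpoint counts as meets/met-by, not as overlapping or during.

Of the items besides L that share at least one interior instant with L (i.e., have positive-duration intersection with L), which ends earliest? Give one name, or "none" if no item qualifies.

D

Target L = [98, 125].
A [32, 98] → meets → excluded.
C [93, 106] → overlaps → candidate.
D [67, 99] → overlaps → candidate.
G [27, 46] → before → excluded.
J [128, 138] → after → excluded.
K [12, 65] → before → excluded.
P [14, 50] → before → excluded.
Q [85, 125] → finished-by → candidate.
R [26, 86] → before → excluded.
U [63, 65] → before → excluded.
V [17, 68] → before → excluded.
W [28, 94] → before → excluded.
Among candidates, earliest end is 99 → D.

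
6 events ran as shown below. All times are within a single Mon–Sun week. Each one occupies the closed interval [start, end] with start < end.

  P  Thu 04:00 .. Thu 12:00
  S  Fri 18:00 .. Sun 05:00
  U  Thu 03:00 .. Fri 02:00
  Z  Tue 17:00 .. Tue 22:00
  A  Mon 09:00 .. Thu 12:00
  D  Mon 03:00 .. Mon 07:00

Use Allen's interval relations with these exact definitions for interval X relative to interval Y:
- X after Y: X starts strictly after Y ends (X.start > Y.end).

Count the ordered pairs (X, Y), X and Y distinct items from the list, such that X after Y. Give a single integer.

11

Checking all 30 ordered pairs for relation 'after'; matching pairs in alphabetical order:
(A, D): A after D ✓
(P, D): P after D ✓
(P, Z): P after Z ✓
(S, A): S after A ✓
(S, D): S after D ✓
(S, P): S after P ✓
(S, U): S after U ✓
(S, Z): S after Z ✓
(U, D): U after D ✓
(U, Z): U after Z ✓
(Z, D): Z after D ✓
Count: 11.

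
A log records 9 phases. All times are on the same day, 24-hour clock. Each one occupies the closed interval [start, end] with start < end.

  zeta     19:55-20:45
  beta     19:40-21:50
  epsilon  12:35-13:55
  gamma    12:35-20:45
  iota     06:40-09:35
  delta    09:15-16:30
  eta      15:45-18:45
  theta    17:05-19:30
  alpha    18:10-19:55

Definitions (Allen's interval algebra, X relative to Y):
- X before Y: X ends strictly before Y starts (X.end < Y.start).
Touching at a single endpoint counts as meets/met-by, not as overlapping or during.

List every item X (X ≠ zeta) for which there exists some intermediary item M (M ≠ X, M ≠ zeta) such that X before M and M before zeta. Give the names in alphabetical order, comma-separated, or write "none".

delta, epsilon, iota

Target zeta = [19:55, 20:45].
Intermediaries M with M before zeta: delta, epsilon, eta, iota, theta.
Via delta — items with X before delta: none.
Via epsilon — items with X before epsilon: iota.
Via eta — items with X before eta: epsilon, iota.
Via iota — items with X before iota: none.
Via theta — items with X before theta: delta, epsilon, iota.
Union: delta, epsilon, iota.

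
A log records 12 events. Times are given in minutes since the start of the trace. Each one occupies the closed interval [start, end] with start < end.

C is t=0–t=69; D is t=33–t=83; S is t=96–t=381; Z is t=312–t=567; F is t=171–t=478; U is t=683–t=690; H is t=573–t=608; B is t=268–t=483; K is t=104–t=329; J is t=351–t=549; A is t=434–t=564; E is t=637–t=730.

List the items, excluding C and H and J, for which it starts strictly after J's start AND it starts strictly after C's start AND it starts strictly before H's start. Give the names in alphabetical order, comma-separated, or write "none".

A

Conditions: its start is strictly after J's start (X.start > t=351) AND its start is strictly after C's start (X.start > t=0) AND its start is strictly before H's start (X.start < t=573).
A: start t=434 > t=351? ✓; start t=434 > t=0? ✓; start t=434 < t=573? ✓ → yes.
B: start t=268 > t=351? ✗; start t=268 > t=0? ✓; start t=268 < t=573? ✓ → no.
D: start t=33 > t=351? ✗; start t=33 > t=0? ✓; start t=33 < t=573? ✓ → no.
E: start t=637 > t=351? ✓; start t=637 > t=0? ✓; start t=637 < t=573? ✗ → no.
F: start t=171 > t=351? ✗; start t=171 > t=0? ✓; start t=171 < t=573? ✓ → no.
K: start t=104 > t=351? ✗; start t=104 > t=0? ✓; start t=104 < t=573? ✓ → no.
S: start t=96 > t=351? ✗; start t=96 > t=0? ✓; start t=96 < t=573? ✓ → no.
U: start t=683 > t=351? ✓; start t=683 > t=0? ✓; start t=683 < t=573? ✗ → no.
Z: start t=312 > t=351? ✗; start t=312 > t=0? ✓; start t=312 < t=573? ✓ → no.
Result: A.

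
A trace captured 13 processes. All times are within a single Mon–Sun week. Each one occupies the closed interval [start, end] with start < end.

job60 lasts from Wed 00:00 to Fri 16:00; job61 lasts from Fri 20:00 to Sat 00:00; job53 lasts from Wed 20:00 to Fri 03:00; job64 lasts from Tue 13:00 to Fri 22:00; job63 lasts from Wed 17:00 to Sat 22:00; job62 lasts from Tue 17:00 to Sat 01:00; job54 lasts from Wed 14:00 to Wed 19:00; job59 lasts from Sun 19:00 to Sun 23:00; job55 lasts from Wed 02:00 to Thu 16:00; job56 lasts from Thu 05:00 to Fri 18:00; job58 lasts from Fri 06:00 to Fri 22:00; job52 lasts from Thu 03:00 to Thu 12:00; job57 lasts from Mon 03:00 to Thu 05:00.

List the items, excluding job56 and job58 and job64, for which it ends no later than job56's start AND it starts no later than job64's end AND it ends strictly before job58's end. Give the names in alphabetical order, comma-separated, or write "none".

job54, job57

Conditions: its end is no later than job56's start (X.end <= Thu 05:00) AND its start is no later than job64's end (X.start <= Fri 22:00) AND its end is strictly before job58's end (X.end < Fri 22:00).
job52: end Thu 12:00 <= Thu 05:00? ✗; start Thu 03:00 <= Fri 22:00? ✓; end Thu 12:00 < Fri 22:00? ✓ → no.
job53: end Fri 03:00 <= Thu 05:00? ✗; start Wed 20:00 <= Fri 22:00? ✓; end Fri 03:00 < Fri 22:00? ✓ → no.
job54: end Wed 19:00 <= Thu 05:00? ✓; start Wed 14:00 <= Fri 22:00? ✓; end Wed 19:00 < Fri 22:00? ✓ → yes.
job55: end Thu 16:00 <= Thu 05:00? ✗; start Wed 02:00 <= Fri 22:00? ✓; end Thu 16:00 < Fri 22:00? ✓ → no.
job57: end Thu 05:00 <= Thu 05:00? ✓; start Mon 03:00 <= Fri 22:00? ✓; end Thu 05:00 < Fri 22:00? ✓ → yes.
job59: end Sun 23:00 <= Thu 05:00? ✗; start Sun 19:00 <= Fri 22:00? ✗; end Sun 23:00 < Fri 22:00? ✗ → no.
job60: end Fri 16:00 <= Thu 05:00? ✗; start Wed 00:00 <= Fri 22:00? ✓; end Fri 16:00 < Fri 22:00? ✓ → no.
job61: end Sat 00:00 <= Thu 05:00? ✗; start Fri 20:00 <= Fri 22:00? ✓; end Sat 00:00 < Fri 22:00? ✗ → no.
job62: end Sat 01:00 <= Thu 05:00? ✗; start Tue 17:00 <= Fri 22:00? ✓; end Sat 01:00 < Fri 22:00? ✗ → no.
job63: end Sat 22:00 <= Thu 05:00? ✗; start Wed 17:00 <= Fri 22:00? ✓; end Sat 22:00 < Fri 22:00? ✗ → no.
Result: job54, job57.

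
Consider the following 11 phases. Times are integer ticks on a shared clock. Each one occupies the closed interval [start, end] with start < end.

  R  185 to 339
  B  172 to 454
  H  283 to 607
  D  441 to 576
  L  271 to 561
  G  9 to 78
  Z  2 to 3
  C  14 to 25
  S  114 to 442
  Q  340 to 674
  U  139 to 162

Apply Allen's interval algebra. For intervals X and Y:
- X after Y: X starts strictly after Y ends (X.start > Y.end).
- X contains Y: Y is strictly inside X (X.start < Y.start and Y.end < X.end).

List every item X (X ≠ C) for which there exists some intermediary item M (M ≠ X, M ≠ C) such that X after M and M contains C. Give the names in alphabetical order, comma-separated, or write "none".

Target C = [14, 25].
Intermediaries M with M contains C: G.
Via G — items with X after G: B, D, H, L, Q, R, S, U.
Union: B, D, H, L, Q, R, S, U.

B, D, H, L, Q, R, S, U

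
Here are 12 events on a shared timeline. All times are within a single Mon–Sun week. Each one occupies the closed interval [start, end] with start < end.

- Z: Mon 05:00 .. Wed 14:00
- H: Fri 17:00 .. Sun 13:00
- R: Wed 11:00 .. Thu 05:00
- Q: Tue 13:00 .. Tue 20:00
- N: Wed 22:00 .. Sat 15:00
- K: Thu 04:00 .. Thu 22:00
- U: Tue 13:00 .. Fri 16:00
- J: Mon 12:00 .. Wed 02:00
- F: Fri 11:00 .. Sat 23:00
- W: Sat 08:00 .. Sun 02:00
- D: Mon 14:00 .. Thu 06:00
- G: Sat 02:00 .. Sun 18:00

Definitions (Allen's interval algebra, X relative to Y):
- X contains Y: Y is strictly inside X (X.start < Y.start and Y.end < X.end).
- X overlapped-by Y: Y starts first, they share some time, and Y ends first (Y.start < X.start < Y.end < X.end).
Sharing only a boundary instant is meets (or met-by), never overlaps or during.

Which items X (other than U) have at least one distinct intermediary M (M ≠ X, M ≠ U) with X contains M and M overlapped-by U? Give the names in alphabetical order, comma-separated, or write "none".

none

Target U = [Tue 13:00, Fri 16:00].
Intermediaries M with M overlapped-by U: F, N.
Via F — items with X contains F: none.
Via N — items with X contains N: none.
Union: none.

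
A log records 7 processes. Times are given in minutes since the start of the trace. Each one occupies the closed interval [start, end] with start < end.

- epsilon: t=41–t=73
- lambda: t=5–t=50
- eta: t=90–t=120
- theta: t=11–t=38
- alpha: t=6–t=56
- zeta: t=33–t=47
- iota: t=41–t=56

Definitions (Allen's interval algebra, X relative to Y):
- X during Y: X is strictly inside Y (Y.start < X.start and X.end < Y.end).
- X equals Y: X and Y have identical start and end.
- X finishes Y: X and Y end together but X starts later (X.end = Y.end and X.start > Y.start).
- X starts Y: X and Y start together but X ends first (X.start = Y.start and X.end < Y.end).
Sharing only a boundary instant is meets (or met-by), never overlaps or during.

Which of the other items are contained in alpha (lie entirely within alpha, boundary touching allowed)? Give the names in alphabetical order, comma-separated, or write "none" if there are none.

Target alpha = [t=6, t=56].
epsilon [t=41, t=73] → overlapped-by → no.
eta [t=90, t=120] → after → no.
iota [t=41, t=56] → finishes → yes.
lambda [t=5, t=50] → overlaps → no.
theta [t=11, t=38] → during → yes.
zeta [t=33, t=47] → during → yes.
Result: iota, theta, zeta.

iota, theta, zeta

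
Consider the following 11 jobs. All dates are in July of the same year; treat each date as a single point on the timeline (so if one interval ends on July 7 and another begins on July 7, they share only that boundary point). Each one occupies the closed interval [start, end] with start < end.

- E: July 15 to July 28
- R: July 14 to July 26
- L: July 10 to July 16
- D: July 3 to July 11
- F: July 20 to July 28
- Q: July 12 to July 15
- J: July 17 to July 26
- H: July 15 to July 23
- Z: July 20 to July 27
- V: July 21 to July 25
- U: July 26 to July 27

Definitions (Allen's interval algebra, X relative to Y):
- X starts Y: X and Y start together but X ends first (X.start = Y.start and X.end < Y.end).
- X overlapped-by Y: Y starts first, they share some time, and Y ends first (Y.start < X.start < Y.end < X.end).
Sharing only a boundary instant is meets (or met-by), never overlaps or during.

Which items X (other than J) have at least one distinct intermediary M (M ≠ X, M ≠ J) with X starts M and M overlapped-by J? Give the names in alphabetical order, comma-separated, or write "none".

Z

Target J = [July 17, July 26].
Intermediaries M with M overlapped-by J: F, Z.
Via F — items with X starts F: Z.
Via Z — items with X starts Z: none.
Union: Z.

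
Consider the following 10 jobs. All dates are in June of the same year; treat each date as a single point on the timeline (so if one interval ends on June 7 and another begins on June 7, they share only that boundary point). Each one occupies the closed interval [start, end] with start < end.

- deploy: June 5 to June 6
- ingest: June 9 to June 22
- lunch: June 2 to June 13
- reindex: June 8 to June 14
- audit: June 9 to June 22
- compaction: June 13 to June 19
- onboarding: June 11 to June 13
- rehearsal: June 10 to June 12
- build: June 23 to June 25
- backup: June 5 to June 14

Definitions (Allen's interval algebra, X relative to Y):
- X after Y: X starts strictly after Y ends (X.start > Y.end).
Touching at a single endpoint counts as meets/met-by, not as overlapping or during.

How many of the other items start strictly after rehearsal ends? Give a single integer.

2

Target rehearsal = [June 10, June 12].
audit [June 9, June 22] → contains → no.
backup [June 5, June 14] → contains → no.
build [June 23, June 25] → after → counts.
compaction [June 13, June 19] → after → counts.
deploy [June 5, June 6] → before → no.
ingest [June 9, June 22] → contains → no.
lunch [June 2, June 13] → contains → no.
onboarding [June 11, June 13] → overlapped-by → no.
reindex [June 8, June 14] → contains → no.
Total: 2.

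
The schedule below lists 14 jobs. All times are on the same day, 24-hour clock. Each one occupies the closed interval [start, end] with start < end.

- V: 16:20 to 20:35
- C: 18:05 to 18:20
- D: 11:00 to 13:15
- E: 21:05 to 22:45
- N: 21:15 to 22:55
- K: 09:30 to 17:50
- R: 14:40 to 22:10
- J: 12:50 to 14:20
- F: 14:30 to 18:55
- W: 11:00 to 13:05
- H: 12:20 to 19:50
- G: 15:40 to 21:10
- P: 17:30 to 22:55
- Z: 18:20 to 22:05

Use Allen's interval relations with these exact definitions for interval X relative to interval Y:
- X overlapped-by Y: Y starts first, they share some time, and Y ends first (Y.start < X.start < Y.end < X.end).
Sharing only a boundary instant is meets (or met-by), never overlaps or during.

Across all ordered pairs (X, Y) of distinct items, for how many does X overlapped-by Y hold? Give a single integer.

31

Checking all 182 ordered pairs for relation 'overlapped-by'; matching pairs in alphabetical order:
(E, G): E overlapped-by G ✓
(E, R): E overlapped-by R ✓
(E, Z): E overlapped-by Z ✓
(F, K): F overlapped-by K ✓
(G, F): G overlapped-by F ✓
(G, H): G overlapped-by H ✓
(G, K): G overlapped-by K ✓
(H, D): H overlapped-by D ✓
(H, K): H overlapped-by K ✓
(H, W): H overlapped-by W ✓
(J, D): J overlapped-by D ✓
(J, W): J overlapped-by W ✓
(N, E): N overlapped-by E ✓
(N, R): N overlapped-by R ✓
(N, Z): N overlapped-by Z ✓
(P, F): P overlapped-by F ✓
(P, G): P overlapped-by G ✓
(P, H): P overlapped-by H ✓
(P, K): P overlapped-by K ✓
(P, R): P overlapped-by R ✓
(P, V): P overlapped-by V ✓
(R, F): R overlapped-by F ✓
(R, H): R overlapped-by H ✓
(R, K): R overlapped-by K ✓
... plus 7 further pairs not listed.
Count: 31.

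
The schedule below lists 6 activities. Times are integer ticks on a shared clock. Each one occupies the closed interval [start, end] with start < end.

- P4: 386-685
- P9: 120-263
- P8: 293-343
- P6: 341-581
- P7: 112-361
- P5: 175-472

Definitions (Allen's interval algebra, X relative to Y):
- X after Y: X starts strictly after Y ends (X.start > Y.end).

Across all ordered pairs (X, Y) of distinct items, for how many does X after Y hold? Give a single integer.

Checking all 30 ordered pairs for relation 'after'; matching pairs in alphabetical order:
(P4, P7): P4 after P7 ✓
(P4, P8): P4 after P8 ✓
(P4, P9): P4 after P9 ✓
(P6, P9): P6 after P9 ✓
(P8, P9): P8 after P9 ✓
Count: 5.

5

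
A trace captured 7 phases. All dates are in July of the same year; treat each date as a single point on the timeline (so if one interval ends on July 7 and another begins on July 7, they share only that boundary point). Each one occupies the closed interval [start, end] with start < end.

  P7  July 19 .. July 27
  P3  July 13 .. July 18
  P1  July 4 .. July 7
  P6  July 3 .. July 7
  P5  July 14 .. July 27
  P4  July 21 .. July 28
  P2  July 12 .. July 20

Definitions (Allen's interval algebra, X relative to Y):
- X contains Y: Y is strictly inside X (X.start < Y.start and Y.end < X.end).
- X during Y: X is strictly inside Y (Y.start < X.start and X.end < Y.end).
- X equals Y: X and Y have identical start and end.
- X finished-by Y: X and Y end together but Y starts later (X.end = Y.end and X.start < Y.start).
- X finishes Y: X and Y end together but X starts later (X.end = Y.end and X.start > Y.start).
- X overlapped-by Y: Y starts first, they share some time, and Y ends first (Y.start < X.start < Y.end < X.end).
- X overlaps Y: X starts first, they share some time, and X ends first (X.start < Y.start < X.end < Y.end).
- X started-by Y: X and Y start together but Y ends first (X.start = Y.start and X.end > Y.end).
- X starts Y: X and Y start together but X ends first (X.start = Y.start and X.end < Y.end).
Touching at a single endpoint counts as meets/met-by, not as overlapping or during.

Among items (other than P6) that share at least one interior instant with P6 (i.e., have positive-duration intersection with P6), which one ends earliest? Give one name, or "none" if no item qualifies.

P1

Target P6 = [July 3, July 7].
P1 [July 4, July 7] → finishes → candidate.
P2 [July 12, July 20] → after → excluded.
P3 [July 13, July 18] → after → excluded.
P4 [July 21, July 28] → after → excluded.
P5 [July 14, July 27] → after → excluded.
P7 [July 19, July 27] → after → excluded.
Among candidates, earliest end is July 7 → P1.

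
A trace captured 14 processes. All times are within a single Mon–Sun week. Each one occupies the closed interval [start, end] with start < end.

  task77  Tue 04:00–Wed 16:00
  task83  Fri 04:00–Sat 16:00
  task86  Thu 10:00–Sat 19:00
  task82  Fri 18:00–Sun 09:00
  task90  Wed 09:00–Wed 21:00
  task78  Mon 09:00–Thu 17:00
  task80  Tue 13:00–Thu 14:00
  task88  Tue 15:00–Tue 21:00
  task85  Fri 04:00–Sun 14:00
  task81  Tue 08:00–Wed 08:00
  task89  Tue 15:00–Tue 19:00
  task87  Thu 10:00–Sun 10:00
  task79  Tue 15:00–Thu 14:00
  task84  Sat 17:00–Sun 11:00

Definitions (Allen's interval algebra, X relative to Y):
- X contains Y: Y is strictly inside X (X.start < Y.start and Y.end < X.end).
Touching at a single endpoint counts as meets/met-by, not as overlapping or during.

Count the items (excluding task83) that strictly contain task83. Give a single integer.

Target task83 = [Fri 04:00, Sat 16:00].
task77 [Tue 04:00, Wed 16:00] → before → no.
task78 [Mon 09:00, Thu 17:00] → before → no.
task79 [Tue 15:00, Thu 14:00] → before → no.
task80 [Tue 13:00, Thu 14:00] → before → no.
task81 [Tue 08:00, Wed 08:00] → before → no.
task82 [Fri 18:00, Sun 09:00] → overlapped-by → no.
task84 [Sat 17:00, Sun 11:00] → after → no.
task85 [Fri 04:00, Sun 14:00] → started-by → no.
task86 [Thu 10:00, Sat 19:00] → contains → counts.
task87 [Thu 10:00, Sun 10:00] → contains → counts.
task88 [Tue 15:00, Tue 21:00] → before → no.
task89 [Tue 15:00, Tue 19:00] → before → no.
task90 [Wed 09:00, Wed 21:00] → before → no.
Total: 2.

2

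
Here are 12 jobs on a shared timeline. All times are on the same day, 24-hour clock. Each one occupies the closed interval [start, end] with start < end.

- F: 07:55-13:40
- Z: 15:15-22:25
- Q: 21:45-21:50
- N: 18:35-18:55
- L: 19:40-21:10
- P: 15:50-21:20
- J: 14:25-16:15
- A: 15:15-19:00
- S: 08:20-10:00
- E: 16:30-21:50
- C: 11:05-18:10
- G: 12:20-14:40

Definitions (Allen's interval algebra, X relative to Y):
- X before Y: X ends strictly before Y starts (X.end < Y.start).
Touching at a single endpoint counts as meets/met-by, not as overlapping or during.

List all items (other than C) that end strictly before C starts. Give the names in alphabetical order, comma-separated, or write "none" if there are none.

S

Target C = [11:05, 18:10].
A [15:15, 19:00] → overlapped-by → no.
E [16:30, 21:50] → overlapped-by → no.
F [07:55, 13:40] → overlaps → no.
G [12:20, 14:40] → during → no.
J [14:25, 16:15] → during → no.
L [19:40, 21:10] → after → no.
N [18:35, 18:55] → after → no.
P [15:50, 21:20] → overlapped-by → no.
Q [21:45, 21:50] → after → no.
S [08:20, 10:00] → before → yes.
Z [15:15, 22:25] → overlapped-by → no.
Result: S.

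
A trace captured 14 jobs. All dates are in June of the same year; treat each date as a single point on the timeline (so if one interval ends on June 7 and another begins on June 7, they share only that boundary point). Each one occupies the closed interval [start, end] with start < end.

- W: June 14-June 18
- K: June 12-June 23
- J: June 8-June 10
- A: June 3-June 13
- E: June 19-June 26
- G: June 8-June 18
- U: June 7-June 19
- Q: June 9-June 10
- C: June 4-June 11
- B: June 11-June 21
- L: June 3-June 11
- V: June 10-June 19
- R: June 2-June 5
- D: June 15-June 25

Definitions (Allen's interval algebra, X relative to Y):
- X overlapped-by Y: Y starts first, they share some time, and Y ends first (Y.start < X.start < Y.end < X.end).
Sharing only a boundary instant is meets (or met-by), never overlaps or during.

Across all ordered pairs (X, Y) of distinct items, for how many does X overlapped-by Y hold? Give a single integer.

Checking all 182 ordered pairs for relation 'overlapped-by'; matching pairs in alphabetical order:
(A, R): A overlapped-by R ✓
(B, A): B overlapped-by A ✓
(B, G): B overlapped-by G ✓
(B, U): B overlapped-by U ✓
(B, V): B overlapped-by V ✓
(C, R): C overlapped-by R ✓
(D, B): D overlapped-by B ✓
(D, G): D overlapped-by G ✓
(D, K): D overlapped-by K ✓
(D, U): D overlapped-by U ✓
(D, V): D overlapped-by V ✓
(D, W): D overlapped-by W ✓
(E, B): E overlapped-by B ✓
(E, D): E overlapped-by D ✓
(E, K): E overlapped-by K ✓
(G, A): G overlapped-by A ✓
(G, C): G overlapped-by C ✓
(G, L): G overlapped-by L ✓
(K, A): K overlapped-by A ✓
(K, B): K overlapped-by B ✓
(K, G): K overlapped-by G ✓
(K, U): K overlapped-by U ✓
(K, V): K overlapped-by V ✓
(L, R): L overlapped-by R ✓
... plus 7 further pairs not listed.
Count: 31.

31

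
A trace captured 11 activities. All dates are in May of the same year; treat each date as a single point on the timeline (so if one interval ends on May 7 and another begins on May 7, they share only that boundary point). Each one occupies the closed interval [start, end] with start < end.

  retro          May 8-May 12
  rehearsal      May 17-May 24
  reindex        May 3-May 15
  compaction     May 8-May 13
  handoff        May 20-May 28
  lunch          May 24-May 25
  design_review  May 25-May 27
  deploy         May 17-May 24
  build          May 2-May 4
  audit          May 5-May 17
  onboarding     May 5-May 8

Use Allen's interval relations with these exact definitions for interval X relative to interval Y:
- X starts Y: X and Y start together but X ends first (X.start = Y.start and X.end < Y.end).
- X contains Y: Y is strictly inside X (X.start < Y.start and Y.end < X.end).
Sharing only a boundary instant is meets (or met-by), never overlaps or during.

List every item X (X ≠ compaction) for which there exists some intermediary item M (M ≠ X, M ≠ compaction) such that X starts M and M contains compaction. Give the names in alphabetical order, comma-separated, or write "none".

onboarding

Target compaction = [May 8, May 13].
Intermediaries M with M contains compaction: audit, reindex.
Via audit — items with X starts audit: onboarding.
Via reindex — items with X starts reindex: none.
Union: onboarding.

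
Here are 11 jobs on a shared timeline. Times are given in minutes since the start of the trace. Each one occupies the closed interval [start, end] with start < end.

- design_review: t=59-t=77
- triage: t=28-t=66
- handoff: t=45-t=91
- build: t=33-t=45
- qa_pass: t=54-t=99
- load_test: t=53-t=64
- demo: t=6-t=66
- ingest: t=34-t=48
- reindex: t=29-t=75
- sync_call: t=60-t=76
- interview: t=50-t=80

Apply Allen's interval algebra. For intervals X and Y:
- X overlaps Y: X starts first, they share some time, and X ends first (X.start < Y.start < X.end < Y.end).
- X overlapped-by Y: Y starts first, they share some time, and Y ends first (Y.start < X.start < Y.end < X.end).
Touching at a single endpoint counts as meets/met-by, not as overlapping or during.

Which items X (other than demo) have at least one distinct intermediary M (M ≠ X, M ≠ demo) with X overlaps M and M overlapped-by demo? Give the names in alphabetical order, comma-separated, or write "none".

handoff, ingest, interview, load_test, reindex, triage

Target demo = [t=6, t=66].
Intermediaries M with M overlapped-by demo: design_review, handoff, interview, qa_pass, reindex, sync_call.
Via design_review — items with X overlaps design_review: load_test, reindex, triage.
Via handoff — items with X overlaps handoff: ingest, reindex, triage.
Via interview — items with X overlaps interview: reindex, triage.
Via qa_pass — items with X overlaps qa_pass: handoff, interview, load_test, reindex, triage.
Via reindex — items with X overlaps reindex: triage.
Via sync_call — items with X overlaps sync_call: load_test, reindex, triage.
Union: handoff, ingest, interview, load_test, reindex, triage.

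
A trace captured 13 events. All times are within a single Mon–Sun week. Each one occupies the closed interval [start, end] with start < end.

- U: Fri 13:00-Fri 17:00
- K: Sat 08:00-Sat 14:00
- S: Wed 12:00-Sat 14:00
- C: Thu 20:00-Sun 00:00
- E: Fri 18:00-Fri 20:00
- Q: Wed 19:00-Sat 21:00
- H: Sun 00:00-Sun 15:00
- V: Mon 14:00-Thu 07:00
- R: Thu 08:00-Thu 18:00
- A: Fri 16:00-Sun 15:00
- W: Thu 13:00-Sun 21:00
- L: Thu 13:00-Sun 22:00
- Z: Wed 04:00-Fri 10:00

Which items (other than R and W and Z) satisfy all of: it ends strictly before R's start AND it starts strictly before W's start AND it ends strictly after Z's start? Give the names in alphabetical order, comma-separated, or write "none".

Conditions: its end is strictly before R's start (X.end < Thu 08:00) AND its start is strictly before W's start (X.start < Thu 13:00) AND its end is strictly after Z's start (X.end > Wed 04:00).
A: end Sun 15:00 < Thu 08:00? ✗; start Fri 16:00 < Thu 13:00? ✗; end Sun 15:00 > Wed 04:00? ✓ → no.
C: end Sun 00:00 < Thu 08:00? ✗; start Thu 20:00 < Thu 13:00? ✗; end Sun 00:00 > Wed 04:00? ✓ → no.
E: end Fri 20:00 < Thu 08:00? ✗; start Fri 18:00 < Thu 13:00? ✗; end Fri 20:00 > Wed 04:00? ✓ → no.
H: end Sun 15:00 < Thu 08:00? ✗; start Sun 00:00 < Thu 13:00? ✗; end Sun 15:00 > Wed 04:00? ✓ → no.
K: end Sat 14:00 < Thu 08:00? ✗; start Sat 08:00 < Thu 13:00? ✗; end Sat 14:00 > Wed 04:00? ✓ → no.
L: end Sun 22:00 < Thu 08:00? ✗; start Thu 13:00 < Thu 13:00? ✗; end Sun 22:00 > Wed 04:00? ✓ → no.
Q: end Sat 21:00 < Thu 08:00? ✗; start Wed 19:00 < Thu 13:00? ✓; end Sat 21:00 > Wed 04:00? ✓ → no.
S: end Sat 14:00 < Thu 08:00? ✗; start Wed 12:00 < Thu 13:00? ✓; end Sat 14:00 > Wed 04:00? ✓ → no.
U: end Fri 17:00 < Thu 08:00? ✗; start Fri 13:00 < Thu 13:00? ✗; end Fri 17:00 > Wed 04:00? ✓ → no.
V: end Thu 07:00 < Thu 08:00? ✓; start Mon 14:00 < Thu 13:00? ✓; end Thu 07:00 > Wed 04:00? ✓ → yes.
Result: V.

V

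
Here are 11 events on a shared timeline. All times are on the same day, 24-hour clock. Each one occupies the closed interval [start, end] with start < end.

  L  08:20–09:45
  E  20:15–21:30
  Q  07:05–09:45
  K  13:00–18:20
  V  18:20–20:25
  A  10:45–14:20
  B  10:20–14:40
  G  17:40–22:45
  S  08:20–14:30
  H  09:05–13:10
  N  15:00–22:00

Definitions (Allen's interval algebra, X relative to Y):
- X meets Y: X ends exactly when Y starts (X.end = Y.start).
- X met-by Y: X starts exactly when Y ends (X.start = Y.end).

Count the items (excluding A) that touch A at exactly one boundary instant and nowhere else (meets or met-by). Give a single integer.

Target A = [10:45, 14:20].
B [10:20, 14:40] → contains → no.
E [20:15, 21:30] → after → no.
G [17:40, 22:45] → after → no.
H [09:05, 13:10] → overlaps → no.
K [13:00, 18:20] → overlapped-by → no.
L [08:20, 09:45] → before → no.
N [15:00, 22:00] → after → no.
Q [07:05, 09:45] → before → no.
S [08:20, 14:30] → contains → no.
V [18:20, 20:25] → after → no.
Total: 0.

0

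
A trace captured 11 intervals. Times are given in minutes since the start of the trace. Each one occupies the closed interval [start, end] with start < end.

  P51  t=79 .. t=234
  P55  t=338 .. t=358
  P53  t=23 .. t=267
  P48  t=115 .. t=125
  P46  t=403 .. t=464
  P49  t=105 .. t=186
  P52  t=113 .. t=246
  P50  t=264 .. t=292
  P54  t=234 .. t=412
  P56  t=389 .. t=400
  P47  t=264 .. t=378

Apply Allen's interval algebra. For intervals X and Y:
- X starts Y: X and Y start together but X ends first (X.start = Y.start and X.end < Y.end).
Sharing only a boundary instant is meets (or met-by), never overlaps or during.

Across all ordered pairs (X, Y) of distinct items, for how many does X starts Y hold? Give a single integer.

Checking all 110 ordered pairs for relation 'starts'; matching pairs in alphabetical order:
(P50, P47): P50 starts P47 ✓
Count: 1.

1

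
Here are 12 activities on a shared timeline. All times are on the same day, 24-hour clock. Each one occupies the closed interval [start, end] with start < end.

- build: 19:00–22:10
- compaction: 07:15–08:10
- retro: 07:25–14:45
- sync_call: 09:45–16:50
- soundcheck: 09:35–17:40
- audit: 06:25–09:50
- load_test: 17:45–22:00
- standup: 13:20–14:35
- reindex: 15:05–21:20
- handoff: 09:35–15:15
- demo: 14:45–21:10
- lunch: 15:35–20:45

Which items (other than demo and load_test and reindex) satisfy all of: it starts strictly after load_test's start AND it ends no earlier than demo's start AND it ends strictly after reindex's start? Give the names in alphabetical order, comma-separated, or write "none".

Conditions: its start is strictly after load_test's start (X.start > 17:45) AND its end is no earlier than demo's start (X.end >= 14:45) AND its end is strictly after reindex's start (X.end > 15:05).
audit: start 06:25 > 17:45? ✗; end 09:50 >= 14:45? ✗; end 09:50 > 15:05? ✗ → no.
build: start 19:00 > 17:45? ✓; end 22:10 >= 14:45? ✓; end 22:10 > 15:05? ✓ → yes.
compaction: start 07:15 > 17:45? ✗; end 08:10 >= 14:45? ✗; end 08:10 > 15:05? ✗ → no.
handoff: start 09:35 > 17:45? ✗; end 15:15 >= 14:45? ✓; end 15:15 > 15:05? ✓ → no.
lunch: start 15:35 > 17:45? ✗; end 20:45 >= 14:45? ✓; end 20:45 > 15:05? ✓ → no.
retro: start 07:25 > 17:45? ✗; end 14:45 >= 14:45? ✓; end 14:45 > 15:05? ✗ → no.
soundcheck: start 09:35 > 17:45? ✗; end 17:40 >= 14:45? ✓; end 17:40 > 15:05? ✓ → no.
standup: start 13:20 > 17:45? ✗; end 14:35 >= 14:45? ✗; end 14:35 > 15:05? ✗ → no.
sync_call: start 09:45 > 17:45? ✗; end 16:50 >= 14:45? ✓; end 16:50 > 15:05? ✓ → no.
Result: build.

build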